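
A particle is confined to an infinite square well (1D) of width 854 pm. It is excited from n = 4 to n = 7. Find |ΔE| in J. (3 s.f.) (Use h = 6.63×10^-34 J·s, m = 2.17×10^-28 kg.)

|ΔE| = 1.15×10^-20 J

E_1 = h²/(8mL²) = 3.472×10^-22 J.
|ΔE| = |4² − 7²|·E_1 = 33·3.472×10^-22 J = 1.15×10^-20 J.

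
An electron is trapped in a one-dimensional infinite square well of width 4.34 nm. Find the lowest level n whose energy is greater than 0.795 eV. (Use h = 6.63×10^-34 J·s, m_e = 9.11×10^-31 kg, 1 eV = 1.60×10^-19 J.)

E_1 = h²/(8m_eL²) = 3.202×10^-21 J = 0.02001 eV.
Need n² > 0.795/0.02001 = 39.73, i.e. n > 6.303.
The smallest integer satisfying this is n = 7.

n = 7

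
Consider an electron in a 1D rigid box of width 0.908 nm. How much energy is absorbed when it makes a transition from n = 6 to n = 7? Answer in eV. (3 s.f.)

E_1 = h²/(8m_eL²) = 7.308×10^-20 J.
|ΔE| = |6² − 7²|·E_1 = 13·7.308×10^-20 J = 9.500×10^-19 J = 5.93 eV.

|ΔE| = 5.93 eV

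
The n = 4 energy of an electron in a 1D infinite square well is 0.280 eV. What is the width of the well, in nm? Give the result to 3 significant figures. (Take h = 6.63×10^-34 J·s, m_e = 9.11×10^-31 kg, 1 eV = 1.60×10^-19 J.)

From E_n = n²h²/(8m_eL²), L = n·h/√(8m_eE_n).
E_4 = 0.280 eV = 4.480×10^-20 J, so L = 4·6.63×10^-34/√(8·9.11×10^-31·4.480×10^-20) = 4.64×10^-9 m = 4.64 nm.

L = 4.64 nm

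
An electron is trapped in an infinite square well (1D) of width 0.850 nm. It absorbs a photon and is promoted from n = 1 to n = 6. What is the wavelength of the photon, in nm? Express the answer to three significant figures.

λ = 68.1 nm

E_1 = h²/(8m_eL²) = 8.339×10^-20 J, so ΔE = (6² − 1²)E_1 = 2.919×10^-18 J.
λ = hc/ΔE = (6.626×10^-34·2.998×10^8)/2.919×10^-18 = 6.81×10^-8 m = 68.1 nm.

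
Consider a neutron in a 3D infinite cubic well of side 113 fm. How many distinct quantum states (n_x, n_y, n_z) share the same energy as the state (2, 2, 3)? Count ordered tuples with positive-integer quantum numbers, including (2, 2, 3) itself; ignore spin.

degeneracy = 3

The level has n_x² + n_y² + n_z² = 17. The ordered positive-integer solutions are (2, 2, 3), (2, 3, 2), (3, 2, 2).
That gives 3 states.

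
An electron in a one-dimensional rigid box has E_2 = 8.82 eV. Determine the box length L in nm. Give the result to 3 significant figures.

From E_n = n²h²/(8m_eL²), L = n·h/√(8m_eE_n).
E_2 = 8.82 eV = 1.413×10^-18 J, so L = 2·6.626×10^-34/√(8·9.109×10^-31·1.413×10^-18) = 4.13×10^-10 m = 0.413 nm.

L = 0.413 nm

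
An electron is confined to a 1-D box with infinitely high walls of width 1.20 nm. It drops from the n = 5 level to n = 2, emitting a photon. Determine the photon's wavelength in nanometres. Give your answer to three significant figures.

E_1 = h²/(8m_eL²) = 4.184×10^-20 J, so ΔE = (5² − 2²)E_1 = 8.786×10^-19 J.
λ = hc/ΔE = (6.626×10^-34·2.998×10^8)/8.786×10^-19 = 2.26×10^-7 m = 226 nm.

λ = 226 nm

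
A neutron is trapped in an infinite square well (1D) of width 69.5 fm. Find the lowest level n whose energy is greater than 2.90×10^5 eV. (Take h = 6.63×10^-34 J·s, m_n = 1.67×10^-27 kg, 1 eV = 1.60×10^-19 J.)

n = 3

E_1 = h²/(8m_nL²) = 6.812×10^-15 J = 4.258×10^4 eV.
Need n² > 2.90×10^5/4.258×10^4 = 6.811, i.e. n > 2.610.
The smallest integer satisfying this is n = 3.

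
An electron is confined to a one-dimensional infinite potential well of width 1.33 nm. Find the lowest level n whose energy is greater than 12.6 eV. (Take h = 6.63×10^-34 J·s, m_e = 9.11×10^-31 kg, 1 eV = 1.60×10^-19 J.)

E_1 = h²/(8m_eL²) = 3.410×10^-20 J = 0.2131 eV.
Need n² > 12.6/0.2131 = 59.13, i.e. n > 7.690.
The smallest integer satisfying this is n = 8.

n = 8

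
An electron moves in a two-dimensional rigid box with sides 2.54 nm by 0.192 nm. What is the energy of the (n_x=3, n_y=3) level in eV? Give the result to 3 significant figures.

E = 92.3 eV

For a 2D rectangular well E = (h²/8m_e)·Σ n_i²/L_i² = (6.626×10^-34)²/(8·9.109×10^-31) · [3²/(2.54 nm)² + 3²/(0.192 nm)²].
Evaluating gives E = 1.479×10^-17 J = 92.3 eV.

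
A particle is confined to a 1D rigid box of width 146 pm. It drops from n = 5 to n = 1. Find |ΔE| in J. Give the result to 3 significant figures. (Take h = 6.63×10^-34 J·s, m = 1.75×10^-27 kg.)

|ΔE| = 3.54×10^-20 J

E_1 = h²/(8mL²) = 1.473×10^-21 J.
|ΔE| = |5² − 1²|·E_1 = 24·1.473×10^-21 J = 3.54×10^-20 J.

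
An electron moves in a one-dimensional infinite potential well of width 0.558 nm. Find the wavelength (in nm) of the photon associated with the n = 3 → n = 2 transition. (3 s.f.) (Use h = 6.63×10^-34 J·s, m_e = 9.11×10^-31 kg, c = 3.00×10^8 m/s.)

E_1 = h²/(8m_eL²) = 1.937×10^-19 J, so ΔE = (3² − 2²)E_1 = 9.685×10^-19 J.
λ = hc/ΔE = (6.63×10^-34·3.00×10^8)/9.685×10^-19 = 2.05×10^-7 m = 205 nm.

λ = 205 nm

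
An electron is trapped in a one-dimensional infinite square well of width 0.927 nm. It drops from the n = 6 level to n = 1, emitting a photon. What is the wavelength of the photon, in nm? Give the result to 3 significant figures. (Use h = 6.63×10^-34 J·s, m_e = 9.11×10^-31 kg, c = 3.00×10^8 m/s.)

E_1 = h²/(8m_eL²) = 7.019×10^-20 J, so ΔE = (6² − 1²)E_1 = 2.457×10^-18 J.
λ = hc/ΔE = (6.63×10^-34·3.00×10^8)/2.457×10^-18 = 8.10×10^-8 m = 81.0 nm.

λ = 81.0 nm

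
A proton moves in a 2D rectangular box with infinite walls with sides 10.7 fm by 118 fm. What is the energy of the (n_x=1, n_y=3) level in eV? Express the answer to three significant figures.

E = 1.92×10^6 eV

For a 2D rectangular well E = (h²/8m_p)·Σ n_i²/L_i² = (6.626×10^-34)²/(8·1.673×10^-27) · [1²/(10.7 fm)² + 3²/(118 fm)²].
Evaluating gives E = 3.077×10^-13 J = 1.92×10^6 eV.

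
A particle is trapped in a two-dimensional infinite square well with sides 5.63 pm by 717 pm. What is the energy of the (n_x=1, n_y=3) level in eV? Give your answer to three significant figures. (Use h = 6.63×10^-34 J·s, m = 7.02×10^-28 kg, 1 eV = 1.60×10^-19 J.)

For a 2D rectangular well E = (h²/8m)·Σ n_i²/L_i² = (6.63×10^-34)²/(8·7.02×10^-28) · [1²/(5.63 pm)² + 3²/(717 pm)²].
Evaluating gives E = 2.471×10^-18 J = 15.4 eV.

E = 15.4 eV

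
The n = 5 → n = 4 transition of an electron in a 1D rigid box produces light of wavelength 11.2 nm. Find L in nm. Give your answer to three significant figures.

The photon carries ΔE = hc/λ = 6.626×10^-34·2.998×10^8/1.12×10^-8 m = 1.774×10^-17 J.
Since ΔE = (5² − 4²)E_1, E_1 = 1.971×10^-18 J, and L = h/√(8m_eE_1) = 1.75×10^-10 m = 0.175 nm.

L = 0.175 nm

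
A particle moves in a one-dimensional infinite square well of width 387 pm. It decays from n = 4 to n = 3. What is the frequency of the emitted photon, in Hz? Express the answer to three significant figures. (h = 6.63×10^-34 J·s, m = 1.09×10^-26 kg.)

f = 3.55×10^11 Hz

E_1 = h²/(8mL²) = 3.366×10^-23 J and ΔE = (4² − 3²)E_1 = 2.356×10^-22 J.
f = ΔE/h = 2.356×10^-22/6.63×10^-34 = 3.55×10^11 Hz.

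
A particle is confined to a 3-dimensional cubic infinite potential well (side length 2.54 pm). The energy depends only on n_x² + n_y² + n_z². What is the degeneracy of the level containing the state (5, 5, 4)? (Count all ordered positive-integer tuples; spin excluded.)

degeneracy = 12

The level has n_x² + n_y² + n_z² = 66. The ordered positive-integer solutions are (1, 1, 8), (1, 4, 7), (1, 7, 4), (1, 8, 1), (4, 1, 7), (4, 5, 5), (4, 7, 1), (5, 4, 5), (5, 5, 4), (7, 1, 4), (7, 4, 1), (8, 1, 1).
That gives 12 states.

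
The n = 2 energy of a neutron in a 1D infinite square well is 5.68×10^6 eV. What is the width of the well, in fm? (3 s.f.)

L = 12.0 fm

From E_n = n²h²/(8m_nL²), L = n·h/√(8m_nE_n).
E_2 = 5.68×10^6 eV = 9.099×10^-13 J, so L = 2·6.626×10^-34/√(8·1.675×10^-27·9.099×10^-13) = 1.20×10^-14 m = 12.0 fm.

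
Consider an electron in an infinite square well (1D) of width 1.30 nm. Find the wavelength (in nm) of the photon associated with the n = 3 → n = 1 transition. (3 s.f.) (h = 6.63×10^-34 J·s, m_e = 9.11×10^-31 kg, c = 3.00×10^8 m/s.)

λ = 697 nm

E_1 = h²/(8m_eL²) = 3.569×10^-20 J, so ΔE = (3² − 1²)E_1 = 2.855×10^-19 J.
λ = hc/ΔE = (6.63×10^-34·3.00×10^8)/2.855×10^-19 = 6.97×10^-7 m = 697 nm.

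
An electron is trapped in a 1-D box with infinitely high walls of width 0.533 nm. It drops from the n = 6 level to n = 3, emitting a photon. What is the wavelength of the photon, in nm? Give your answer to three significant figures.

E_1 = h²/(8m_eL²) = 2.121×10^-19 J, so ΔE = (6² − 3²)E_1 = 5.727×10^-18 J.
λ = hc/ΔE = (6.626×10^-34·2.998×10^8)/5.727×10^-18 = 3.47×10^-8 m = 34.7 nm.

λ = 34.7 nm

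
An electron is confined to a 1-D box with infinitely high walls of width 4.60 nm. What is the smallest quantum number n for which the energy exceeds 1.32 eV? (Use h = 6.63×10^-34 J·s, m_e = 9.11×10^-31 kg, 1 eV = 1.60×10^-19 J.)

E_1 = h²/(8m_eL²) = 2.850×10^-21 J = 0.01781 eV.
Need n² > 1.32/0.01781 = 74.12, i.e. n > 8.609.
The smallest integer satisfying this is n = 9.

n = 9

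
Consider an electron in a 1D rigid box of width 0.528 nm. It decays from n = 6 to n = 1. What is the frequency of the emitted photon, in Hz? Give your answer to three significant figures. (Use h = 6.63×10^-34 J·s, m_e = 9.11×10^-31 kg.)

f = 1.14×10^16 Hz

E_1 = h²/(8m_eL²) = 2.163×10^-19 J and ΔE = (6² − 1²)E_1 = 7.570×10^-18 J.
f = ΔE/h = 7.570×10^-18/6.63×10^-34 = 1.14×10^16 Hz.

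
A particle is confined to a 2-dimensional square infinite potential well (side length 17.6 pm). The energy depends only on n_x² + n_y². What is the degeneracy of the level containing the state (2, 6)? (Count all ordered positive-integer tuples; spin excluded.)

The level has n_x² + n_y² = 40. The ordered positive-integer solutions are (2, 6), (6, 2).
That gives 2 states.

degeneracy = 2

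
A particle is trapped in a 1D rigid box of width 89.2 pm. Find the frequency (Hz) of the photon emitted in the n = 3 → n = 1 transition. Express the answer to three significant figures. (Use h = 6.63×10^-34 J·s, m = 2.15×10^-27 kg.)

f = 3.88×10^13 Hz

E_1 = h²/(8mL²) = 3.212×10^-21 J and ΔE = (3² − 1²)E_1 = 2.570×10^-20 J.
f = ΔE/h = 2.570×10^-20/6.63×10^-34 = 3.88×10^13 Hz.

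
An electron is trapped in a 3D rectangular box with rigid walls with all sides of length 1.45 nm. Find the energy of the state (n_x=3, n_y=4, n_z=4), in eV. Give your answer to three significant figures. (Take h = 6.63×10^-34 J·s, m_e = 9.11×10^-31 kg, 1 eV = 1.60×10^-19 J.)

For a 3D rectangular well E = (h²/8m_e)·Σ n_i²/L_i² = (6.63×10^-34)²/(8·9.11×10^-31) · [3²/(1.45 nm)² + 4²/(1.45 nm)² + 4²/(1.45 nm)²].
Evaluating gives E = 1.176×10^-18 J = 7.35 eV.

E = 7.35 eV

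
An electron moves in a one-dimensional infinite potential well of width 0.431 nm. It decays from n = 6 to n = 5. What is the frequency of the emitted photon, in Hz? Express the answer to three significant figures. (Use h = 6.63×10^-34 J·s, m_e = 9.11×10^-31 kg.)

E_1 = h²/(8m_eL²) = 3.247×10^-19 J and ΔE = (6² − 5²)E_1 = 3.572×10^-18 J.
f = ΔE/h = 3.572×10^-18/6.63×10^-34 = 5.39×10^15 Hz.

f = 5.39×10^15 Hz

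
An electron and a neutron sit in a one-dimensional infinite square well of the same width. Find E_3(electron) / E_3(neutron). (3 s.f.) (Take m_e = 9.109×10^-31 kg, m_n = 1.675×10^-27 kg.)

E_n ∝ 1/m at fixed n and L, so the ratio is m_n/m_e = 1.675×10^-27/9.109×10^-31 = 1.84×10^3.

1.84×10^3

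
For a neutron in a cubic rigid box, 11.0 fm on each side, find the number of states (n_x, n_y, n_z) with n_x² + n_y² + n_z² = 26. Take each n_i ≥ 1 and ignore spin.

The level has n_x² + n_y² + n_z² = 26. The ordered positive-integer solutions are (1, 3, 4), (1, 4, 3), (3, 1, 4), (3, 4, 1), (4, 1, 3), (4, 3, 1).
That gives 6 states.

degeneracy = 6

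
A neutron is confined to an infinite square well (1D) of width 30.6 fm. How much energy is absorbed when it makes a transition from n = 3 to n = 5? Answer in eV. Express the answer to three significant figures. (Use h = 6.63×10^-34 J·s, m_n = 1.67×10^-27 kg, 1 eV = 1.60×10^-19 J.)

E_1 = h²/(8m_nL²) = 3.514×10^-14 J.
|ΔE| = |3² − 5²|·E_1 = 16·3.514×10^-14 J = 5.622×10^-13 J = 3.51×10^6 eV.

|ΔE| = 3.51×10^6 eV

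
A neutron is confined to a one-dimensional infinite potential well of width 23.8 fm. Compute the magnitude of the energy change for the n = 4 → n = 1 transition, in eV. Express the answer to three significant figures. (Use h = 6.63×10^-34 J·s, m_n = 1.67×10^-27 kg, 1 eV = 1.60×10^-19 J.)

E_1 = h²/(8m_nL²) = 5.809×10^-14 J.
|ΔE| = |4² − 1²|·E_1 = 15·5.809×10^-14 J = 8.713×10^-13 J = 5.45×10^6 eV.

|ΔE| = 5.45×10^6 eV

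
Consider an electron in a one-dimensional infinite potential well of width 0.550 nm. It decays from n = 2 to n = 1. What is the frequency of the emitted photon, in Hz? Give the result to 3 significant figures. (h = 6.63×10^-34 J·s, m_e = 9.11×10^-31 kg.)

f = 9.02×10^14 Hz

E_1 = h²/(8m_eL²) = 1.994×10^-19 J and ΔE = (2² − 1²)E_1 = 5.982×10^-19 J.
f = ΔE/h = 5.982×10^-19/6.63×10^-34 = 9.02×10^14 Hz.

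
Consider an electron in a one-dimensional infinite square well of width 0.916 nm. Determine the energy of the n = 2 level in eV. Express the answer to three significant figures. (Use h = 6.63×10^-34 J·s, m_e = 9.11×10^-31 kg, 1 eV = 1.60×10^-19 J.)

E_2 = 1.80 eV

For an infinite well E_n = n²h²/(8m_eL²), so E_1 = h²/(8m_eL²) = (6.63×10^-34)²/(8·9.11×10^-31·(9.16×10^-10 m)²) = 7.188×10^-20 J.
Then E_2 = 2²·E_1 = 4·7.188×10^-20 J = 2.875×10^-19 J.
Converting, E_2 = 2.875×10^-19 J / (1.60×10^-19 J/eV) = 1.80 eV.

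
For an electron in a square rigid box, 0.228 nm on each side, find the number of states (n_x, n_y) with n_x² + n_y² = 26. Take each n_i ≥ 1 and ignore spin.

The level has n_x² + n_y² = 26. The ordered positive-integer solutions are (1, 5), (5, 1).
That gives 2 states.

degeneracy = 2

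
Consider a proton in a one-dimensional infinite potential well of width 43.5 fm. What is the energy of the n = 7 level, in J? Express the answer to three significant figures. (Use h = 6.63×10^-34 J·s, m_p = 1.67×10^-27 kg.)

E_7 = 8.52×10^-13 J

For an infinite well E_n = n²h²/(8m_pL²), so E_1 = h²/(8m_pL²) = (6.63×10^-34)²/(8·1.67×10^-27·(4.35×10^-14 m)²) = 1.739×10^-14 J.
Then E_7 = 7²·E_1 = 49·1.739×10^-14 J = 8.52×10^-13 J.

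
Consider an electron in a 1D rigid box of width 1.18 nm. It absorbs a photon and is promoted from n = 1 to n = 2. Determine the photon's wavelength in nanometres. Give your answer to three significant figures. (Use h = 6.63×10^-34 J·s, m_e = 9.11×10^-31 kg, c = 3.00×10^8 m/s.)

λ = 1.53×10^3 nm

E_1 = h²/(8m_eL²) = 4.332×10^-20 J, so ΔE = (2² − 1²)E_1 = 1.300×10^-19 J.
λ = hc/ΔE = (6.63×10^-34·3.00×10^8)/1.300×10^-19 = 1.53×10^-6 m = 1.53×10^3 nm.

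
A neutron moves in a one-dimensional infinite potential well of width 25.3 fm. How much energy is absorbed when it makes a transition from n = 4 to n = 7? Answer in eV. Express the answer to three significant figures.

|ΔE| = 1.05×10^7 eV

E_1 = h²/(8m_nL²) = 5.119×10^-14 J.
|ΔE| = |4² − 7²|·E_1 = 33·5.119×10^-14 J = 1.689×10^-12 J = 1.05×10^7 eV.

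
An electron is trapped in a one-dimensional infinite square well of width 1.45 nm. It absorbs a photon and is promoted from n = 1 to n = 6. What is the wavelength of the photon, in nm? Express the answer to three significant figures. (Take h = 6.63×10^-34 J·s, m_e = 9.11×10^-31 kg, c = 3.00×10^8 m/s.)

λ = 198 nm

E_1 = h²/(8m_eL²) = 2.869×10^-20 J, so ΔE = (6² − 1²)E_1 = 1.004×10^-18 J.
λ = hc/ΔE = (6.63×10^-34·3.00×10^8)/1.004×10^-18 = 1.98×10^-7 m = 198 nm.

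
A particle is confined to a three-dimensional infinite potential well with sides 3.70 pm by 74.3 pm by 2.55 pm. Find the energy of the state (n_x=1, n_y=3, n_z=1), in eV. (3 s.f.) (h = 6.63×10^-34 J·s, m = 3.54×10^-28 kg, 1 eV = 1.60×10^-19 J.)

For a 3D rectangular well E = (h²/8m)·Σ n_i²/L_i² = (6.63×10^-34)²/(8·3.54×10^-28) · [1²/(3.70 pm)² + 3²/(74.3 pm)² + 1²/(2.55 pm)²].
Evaluating gives E = 3.546×10^-17 J = 222 eV.

E = 222 eV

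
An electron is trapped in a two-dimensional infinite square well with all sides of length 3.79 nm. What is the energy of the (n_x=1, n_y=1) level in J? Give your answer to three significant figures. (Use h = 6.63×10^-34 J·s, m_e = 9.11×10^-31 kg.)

E = 8.40×10^-21 J

For a 2D rectangular well E = (h²/8m_e)·Σ n_i²/L_i² = (6.63×10^-34)²/(8·9.11×10^-31) · [1²/(3.79 nm)² + 1²/(3.79 nm)²].
Evaluating gives E = 8.40×10^-21 J.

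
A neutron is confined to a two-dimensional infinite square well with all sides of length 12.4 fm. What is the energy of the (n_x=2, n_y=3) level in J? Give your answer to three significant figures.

For a 2D rectangular well E = (h²/8m_n)·Σ n_i²/L_i² = (6.626×10^-34)²/(8·1.675×10^-27) · [2²/(12.4 fm)² + 3²/(12.4 fm)²].
Evaluating gives E = 2.77×10^-12 J.

E = 2.77×10^-12 J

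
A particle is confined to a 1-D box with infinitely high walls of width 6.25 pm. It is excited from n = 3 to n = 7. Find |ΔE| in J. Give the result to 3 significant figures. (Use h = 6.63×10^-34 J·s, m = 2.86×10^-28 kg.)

E_1 = h²/(8mL²) = 4.918×10^-18 J.
|ΔE| = |3² − 7²|·E_1 = 40·4.918×10^-18 J = 1.97×10^-16 J.

|ΔE| = 1.97×10^-16 J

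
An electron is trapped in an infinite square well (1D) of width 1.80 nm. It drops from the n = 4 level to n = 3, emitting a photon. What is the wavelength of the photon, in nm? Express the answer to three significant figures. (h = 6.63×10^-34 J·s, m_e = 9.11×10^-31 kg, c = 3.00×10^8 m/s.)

E_1 = h²/(8m_eL²) = 1.862×10^-20 J, so ΔE = (4² − 3²)E_1 = 1.303×10^-19 J.
λ = hc/ΔE = (6.63×10^-34·3.00×10^8)/1.303×10^-19 = 1.53×10^-6 m = 1.53×10^3 nm.

λ = 1.53×10^3 nm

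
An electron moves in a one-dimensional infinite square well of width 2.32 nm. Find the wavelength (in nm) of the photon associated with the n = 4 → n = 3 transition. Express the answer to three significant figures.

E_1 = h²/(8m_eL²) = 1.119×10^-20 J, so ΔE = (4² − 3²)E_1 = 7.833×10^-20 J.
λ = hc/ΔE = (6.626×10^-34·2.998×10^8)/7.833×10^-20 = 2.54×10^-6 m = 2.54×10^3 nm.

λ = 2.54×10^3 nm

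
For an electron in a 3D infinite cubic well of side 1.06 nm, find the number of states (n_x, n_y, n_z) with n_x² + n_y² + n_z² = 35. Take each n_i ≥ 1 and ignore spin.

degeneracy = 6

The level has n_x² + n_y² + n_z² = 35. The ordered positive-integer solutions are (1, 3, 5), (1, 5, 3), (3, 1, 5), (3, 5, 1), (5, 1, 3), (5, 3, 1).
That gives 6 states.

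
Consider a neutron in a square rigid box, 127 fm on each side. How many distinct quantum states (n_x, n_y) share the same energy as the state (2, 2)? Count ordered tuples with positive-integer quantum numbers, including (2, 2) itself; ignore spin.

degeneracy = 1

The level has n_x² + n_y² = 8. The ordered positive-integer solutions are (2, 2).
That gives 1 state.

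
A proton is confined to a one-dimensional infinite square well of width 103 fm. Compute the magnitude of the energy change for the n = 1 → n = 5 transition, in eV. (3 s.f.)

|ΔE| = 4.63×10^5 eV

E_1 = h²/(8m_pL²) = 3.092×10^-15 J.
|ΔE| = |1² − 5²|·E_1 = 24·3.092×10^-15 J = 7.421×10^-14 J = 4.63×10^5 eV.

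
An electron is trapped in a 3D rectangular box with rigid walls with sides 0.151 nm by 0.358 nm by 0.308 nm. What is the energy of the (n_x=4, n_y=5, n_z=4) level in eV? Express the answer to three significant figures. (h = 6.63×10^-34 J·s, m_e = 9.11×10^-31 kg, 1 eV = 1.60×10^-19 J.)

E = 402 eV

For a 3D rectangular well E = (h²/8m_e)·Σ n_i²/L_i² = (6.63×10^-34)²/(8·9.11×10^-31) · [4²/(0.151 nm)² + 5²/(0.358 nm)² + 4²/(0.308 nm)²].
Evaluating gives E = 6.426×10^-17 J = 402 eV.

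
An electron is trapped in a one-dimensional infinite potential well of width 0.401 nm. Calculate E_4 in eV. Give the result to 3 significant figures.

For an infinite well E_n = n²h²/(8m_eL²), so E_1 = h²/(8m_eL²) = (6.626×10^-34)²/(8·9.109×10^-31·(4.01×10^-10 m)²) = 3.747×10^-19 J.
Then E_4 = 4²·E_1 = 16·3.747×10^-19 J = 5.995×10^-18 J.
Converting, E_4 = 5.995×10^-18 J / (1.602×10^-19 J/eV) = 37.4 eV.

E_4 = 37.4 eV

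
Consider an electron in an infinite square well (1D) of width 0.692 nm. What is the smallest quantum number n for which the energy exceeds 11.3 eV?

n = 4

E_1 = h²/(8m_eL²) = 1.258×10^-19 J = 0.7853 eV.
Need n² > 11.3/0.7853 = 14.39, i.e. n > 3.793.
The smallest integer satisfying this is n = 4.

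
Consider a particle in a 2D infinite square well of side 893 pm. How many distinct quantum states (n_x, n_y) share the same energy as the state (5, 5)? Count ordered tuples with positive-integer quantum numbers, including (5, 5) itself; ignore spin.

The level has n_x² + n_y² = 50. The ordered positive-integer solutions are (1, 7), (5, 5), (7, 1).
That gives 3 states.

degeneracy = 3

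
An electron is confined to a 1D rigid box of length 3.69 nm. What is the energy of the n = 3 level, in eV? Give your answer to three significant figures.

E_3 = 0.249 eV

For an infinite well E_n = n²h²/(8m_eL²), so E_1 = h²/(8m_eL²) = (6.626×10^-34)²/(8·9.109×10^-31·(3.69×10^-9 m)²) = 4.425×10^-21 J.
Then E_3 = 3²·E_1 = 9·4.425×10^-21 J = 3.983×10^-20 J.
Converting, E_3 = 3.983×10^-20 J / (1.602×10^-19 J/eV) = 0.249 eV.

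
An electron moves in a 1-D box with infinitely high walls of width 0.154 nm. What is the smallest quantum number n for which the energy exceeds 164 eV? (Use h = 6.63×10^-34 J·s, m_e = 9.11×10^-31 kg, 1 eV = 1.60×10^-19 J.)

n = 4

E_1 = h²/(8m_eL²) = 2.543×10^-18 J = 15.89 eV.
Need n² > 164/15.89 = 10.32, i.e. n > 3.212.
The smallest integer satisfying this is n = 4.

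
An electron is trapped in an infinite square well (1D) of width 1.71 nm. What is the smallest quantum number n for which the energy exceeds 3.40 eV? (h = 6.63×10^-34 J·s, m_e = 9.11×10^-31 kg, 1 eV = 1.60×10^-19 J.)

E_1 = h²/(8m_eL²) = 2.063×10^-20 J = 0.1289 eV.
Need n² > 3.40/0.1289 = 26.38, i.e. n > 5.136.
The smallest integer satisfying this is n = 6.

n = 6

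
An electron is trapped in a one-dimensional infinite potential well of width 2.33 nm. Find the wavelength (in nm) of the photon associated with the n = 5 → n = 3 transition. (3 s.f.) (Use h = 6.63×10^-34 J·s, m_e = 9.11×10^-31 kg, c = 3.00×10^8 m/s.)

E_1 = h²/(8m_eL²) = 1.111×10^-20 J, so ΔE = (5² − 3²)E_1 = 1.778×10^-19 J.
λ = hc/ΔE = (6.63×10^-34·3.00×10^8)/1.778×10^-19 = 1.12×10^-6 m = 1.12×10^3 nm.

λ = 1.12×10^3 nm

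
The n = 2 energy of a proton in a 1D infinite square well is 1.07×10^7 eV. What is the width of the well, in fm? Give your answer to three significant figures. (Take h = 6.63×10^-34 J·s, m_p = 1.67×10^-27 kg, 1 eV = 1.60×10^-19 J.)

L = 8.77 fm

From E_n = n²h²/(8m_pL²), L = n·h/√(8m_pE_n).
E_2 = 1.07×10^7 eV = 1.712×10^-12 J, so L = 2·6.63×10^-34/√(8·1.67×10^-27·1.712×10^-12) = 8.77×10^-15 m = 8.77 fm.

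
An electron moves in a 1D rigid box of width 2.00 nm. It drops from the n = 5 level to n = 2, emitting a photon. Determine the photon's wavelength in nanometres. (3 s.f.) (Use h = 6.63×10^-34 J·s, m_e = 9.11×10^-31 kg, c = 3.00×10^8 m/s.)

E_1 = h²/(8m_eL²) = 1.508×10^-20 J, so ΔE = (5² − 2²)E_1 = 3.167×10^-19 J.
λ = hc/ΔE = (6.63×10^-34·3.00×10^8)/3.167×10^-19 = 6.28×10^-7 m = 628 nm.

λ = 628 nm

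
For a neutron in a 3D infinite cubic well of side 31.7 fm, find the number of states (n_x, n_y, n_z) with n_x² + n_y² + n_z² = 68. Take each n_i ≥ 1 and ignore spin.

degeneracy = 3

The level has n_x² + n_y² + n_z² = 68. The ordered positive-integer solutions are (4, 4, 6), (4, 6, 4), (6, 4, 4).
That gives 3 states.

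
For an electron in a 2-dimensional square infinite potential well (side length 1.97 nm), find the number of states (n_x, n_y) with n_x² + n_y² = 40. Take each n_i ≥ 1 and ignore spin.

The level has n_x² + n_y² = 40. The ordered positive-integer solutions are (2, 6), (6, 2).
That gives 2 states.

degeneracy = 2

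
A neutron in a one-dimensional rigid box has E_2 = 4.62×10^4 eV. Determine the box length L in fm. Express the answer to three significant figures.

From E_n = n²h²/(8m_nL²), L = n·h/√(8m_nE_n).
E_2 = 4.62×10^4 eV = 7.401×10^-15 J, so L = 2·6.626×10^-34/√(8·1.675×10^-27·7.401×10^-15) = 1.33×10^-13 m = 133 fm.

L = 133 fm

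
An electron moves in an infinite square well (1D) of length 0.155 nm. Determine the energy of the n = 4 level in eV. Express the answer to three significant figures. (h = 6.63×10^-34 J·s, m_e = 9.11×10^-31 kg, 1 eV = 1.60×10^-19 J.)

For an infinite well E_n = n²h²/(8m_eL²), so E_1 = h²/(8m_eL²) = (6.63×10^-34)²/(8·9.11×10^-31·(1.55×10^-10 m)²) = 2.510×10^-18 J.
Then E_4 = 4²·E_1 = 16·2.510×10^-18 J = 4.016×10^-17 J.
Converting, E_4 = 4.016×10^-17 J / (1.60×10^-19 J/eV) = 251 eV.

E_4 = 251 eV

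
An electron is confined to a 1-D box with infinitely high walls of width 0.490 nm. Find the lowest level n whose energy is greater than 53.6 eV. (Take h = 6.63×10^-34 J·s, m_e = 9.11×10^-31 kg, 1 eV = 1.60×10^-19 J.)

E_1 = h²/(8m_eL²) = 2.512×10^-19 J = 1.570 eV.
Need n² > 53.6/1.570 = 34.14, i.e. n > 5.843.
The smallest integer satisfying this is n = 6.

n = 6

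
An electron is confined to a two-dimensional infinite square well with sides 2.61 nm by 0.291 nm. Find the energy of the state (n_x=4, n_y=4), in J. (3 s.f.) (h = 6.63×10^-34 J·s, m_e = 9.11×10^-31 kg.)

For a 2D rectangular well E = (h²/8m_e)·Σ n_i²/L_i² = (6.63×10^-34)²/(8·9.11×10^-31) · [4²/(2.61 nm)² + 4²/(0.291 nm)²].
Evaluating gives E = 1.15×10^-17 J.

E = 1.15×10^-17 J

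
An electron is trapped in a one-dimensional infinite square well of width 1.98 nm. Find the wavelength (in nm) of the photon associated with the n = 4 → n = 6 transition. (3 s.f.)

E_1 = h²/(8m_eL²) = 1.537×10^-20 J, so ΔE = (6² − 4²)E_1 = 3.074×10^-19 J.
λ = hc/ΔE = (6.626×10^-34·2.998×10^8)/3.074×10^-19 = 6.46×10^-7 m = 646 nm.

λ = 646 nm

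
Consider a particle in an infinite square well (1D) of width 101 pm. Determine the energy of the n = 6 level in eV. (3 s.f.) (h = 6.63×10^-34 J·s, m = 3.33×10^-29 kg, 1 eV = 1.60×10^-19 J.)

E_6 = 36.4 eV

For an infinite well E_n = n²h²/(8mL²), so E_1 = h²/(8mL²) = (6.63×10^-34)²/(8·3.33×10^-29·(1.01×10^-10 m)²) = 1.618×10^-19 J.
Then E_6 = 6²·E_1 = 36·1.618×10^-19 J = 5.825×10^-18 J.
Converting, E_6 = 5.825×10^-18 J / (1.60×10^-19 J/eV) = 36.4 eV.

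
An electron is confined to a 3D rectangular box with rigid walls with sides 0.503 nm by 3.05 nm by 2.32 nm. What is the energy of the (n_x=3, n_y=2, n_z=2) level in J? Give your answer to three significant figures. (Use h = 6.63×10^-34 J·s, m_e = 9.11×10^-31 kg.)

E = 2.22×10^-18 J

For a 3D rectangular well E = (h²/8m_e)·Σ n_i²/L_i² = (6.63×10^-34)²/(8·9.11×10^-31) · [3²/(0.503 nm)² + 2²/(3.05 nm)² + 2²/(2.32 nm)²].
Evaluating gives E = 2.22×10^-18 J.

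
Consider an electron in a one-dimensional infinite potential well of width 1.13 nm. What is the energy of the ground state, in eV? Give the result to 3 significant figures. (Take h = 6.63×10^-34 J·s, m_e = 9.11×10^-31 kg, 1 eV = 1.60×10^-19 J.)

E_1 = 0.295 eV

For an infinite well E_n = n²h²/(8m_eL²), so E_1 = h²/(8m_eL²) = (6.63×10^-34)²/(8·9.11×10^-31·(1.13×10^-9 m)²) = 4.723×10^-20 J.
Converting, E_1 = 4.723×10^-20 J / (1.60×10^-19 J/eV) = 0.295 eV.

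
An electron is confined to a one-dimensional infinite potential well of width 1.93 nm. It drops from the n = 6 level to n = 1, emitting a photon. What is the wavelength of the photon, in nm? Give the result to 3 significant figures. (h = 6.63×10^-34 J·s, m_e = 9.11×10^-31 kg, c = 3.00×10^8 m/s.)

λ = 351 nm

E_1 = h²/(8m_eL²) = 1.619×10^-20 J, so ΔE = (6² − 1²)E_1 = 5.666×10^-19 J.
λ = hc/ΔE = (6.63×10^-34·3.00×10^8)/5.666×10^-19 = 3.51×10^-7 m = 351 nm.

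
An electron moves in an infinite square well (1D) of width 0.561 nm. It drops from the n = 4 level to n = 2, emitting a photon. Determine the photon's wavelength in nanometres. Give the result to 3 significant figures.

E_1 = h²/(8m_eL²) = 1.914×10^-19 J, so ΔE = (4² − 2²)E_1 = 2.297×10^-18 J.
λ = hc/ΔE = (6.626×10^-34·2.998×10^8)/2.297×10^-18 = 8.65×10^-8 m = 86.5 nm.

λ = 86.5 nm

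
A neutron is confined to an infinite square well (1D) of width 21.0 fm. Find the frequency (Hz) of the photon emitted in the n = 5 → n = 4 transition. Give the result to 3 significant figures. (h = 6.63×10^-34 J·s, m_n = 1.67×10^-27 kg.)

E_1 = h²/(8m_nL²) = 7.461×10^-14 J and ΔE = (5² − 4²)E_1 = 6.715×10^-13 J.
f = ΔE/h = 6.715×10^-13/6.63×10^-34 = 1.01×10^21 Hz.

f = 1.01×10^21 Hz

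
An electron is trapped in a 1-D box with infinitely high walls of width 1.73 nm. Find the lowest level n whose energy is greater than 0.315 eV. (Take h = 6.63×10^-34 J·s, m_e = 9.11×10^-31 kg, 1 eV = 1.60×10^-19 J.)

E_1 = h²/(8m_eL²) = 2.015×10^-20 J = 0.1259 eV.
Need n² > 0.315/0.1259 = 2.502, i.e. n > 1.582.
The smallest integer satisfying this is n = 2.

n = 2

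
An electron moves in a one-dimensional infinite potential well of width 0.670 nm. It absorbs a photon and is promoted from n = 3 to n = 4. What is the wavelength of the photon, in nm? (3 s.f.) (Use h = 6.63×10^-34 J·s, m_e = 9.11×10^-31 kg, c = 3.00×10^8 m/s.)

λ = 211 nm

E_1 = h²/(8m_eL²) = 1.344×10^-19 J, so ΔE = (4² − 3²)E_1 = 9.408×10^-19 J.
λ = hc/ΔE = (6.63×10^-34·3.00×10^8)/9.408×10^-19 = 2.11×10^-7 m = 211 nm.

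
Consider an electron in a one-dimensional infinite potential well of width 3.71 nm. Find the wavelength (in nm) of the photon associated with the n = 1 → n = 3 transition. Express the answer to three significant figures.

E_1 = h²/(8m_eL²) = 4.377×10^-21 J, so ΔE = (3² − 1²)E_1 = 3.502×10^-20 J.
λ = hc/ΔE = (6.626×10^-34·2.998×10^8)/3.502×10^-20 = 5.67×10^-6 m = 5.67×10^3 nm.

λ = 5.67×10^3 nm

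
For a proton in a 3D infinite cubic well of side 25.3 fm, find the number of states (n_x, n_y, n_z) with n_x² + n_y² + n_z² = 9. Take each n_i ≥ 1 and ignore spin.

The level has n_x² + n_y² + n_z² = 9. The ordered positive-integer solutions are (1, 2, 2), (2, 1, 2), (2, 2, 1).
That gives 3 states.

degeneracy = 3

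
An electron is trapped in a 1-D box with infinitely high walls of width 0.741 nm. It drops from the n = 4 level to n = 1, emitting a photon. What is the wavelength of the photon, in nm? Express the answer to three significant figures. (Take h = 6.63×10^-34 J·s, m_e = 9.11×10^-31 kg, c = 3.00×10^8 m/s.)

λ = 121 nm

E_1 = h²/(8m_eL²) = 1.098×10^-19 J, so ΔE = (4² − 1²)E_1 = 1.647×10^-18 J.
λ = hc/ΔE = (6.63×10^-34·3.00×10^8)/1.647×10^-18 = 1.21×10^-7 m = 121 nm.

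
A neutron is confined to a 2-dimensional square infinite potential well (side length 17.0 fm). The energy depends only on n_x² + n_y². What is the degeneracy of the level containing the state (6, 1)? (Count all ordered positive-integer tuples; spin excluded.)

degeneracy = 2

The level has n_x² + n_y² = 37. The ordered positive-integer solutions are (1, 6), (6, 1).
That gives 2 states.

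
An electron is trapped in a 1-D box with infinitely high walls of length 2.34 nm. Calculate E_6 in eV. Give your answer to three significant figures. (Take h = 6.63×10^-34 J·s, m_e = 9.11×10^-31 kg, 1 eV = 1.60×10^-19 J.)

E_6 = 2.48 eV

For an infinite well E_n = n²h²/(8m_eL²), so E_1 = h²/(8m_eL²) = (6.63×10^-34)²/(8·9.11×10^-31·(2.34×10^-9 m)²) = 1.102×10^-20 J.
Then E_6 = 6²·E_1 = 36·1.102×10^-20 J = 3.967×10^-19 J.
Converting, E_6 = 3.967×10^-19 J / (1.60×10^-19 J/eV) = 2.48 eV.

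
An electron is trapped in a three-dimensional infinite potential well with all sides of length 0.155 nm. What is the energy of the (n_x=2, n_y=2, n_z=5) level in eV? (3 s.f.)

E = 517 eV

For a 3D rectangular well E = (h²/8m_e)·Σ n_i²/L_i² = (6.626×10^-34)²/(8·9.109×10^-31) · [2²/(0.155 nm)² + 2²/(0.155 nm)² + 5²/(0.155 nm)²].
Evaluating gives E = 8.275×10^-17 J = 517 eV.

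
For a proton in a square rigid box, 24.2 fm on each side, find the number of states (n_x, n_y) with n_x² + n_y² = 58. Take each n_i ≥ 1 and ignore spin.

The level has n_x² + n_y² = 58. The ordered positive-integer solutions are (3, 7), (7, 3).
That gives 2 states.

degeneracy = 2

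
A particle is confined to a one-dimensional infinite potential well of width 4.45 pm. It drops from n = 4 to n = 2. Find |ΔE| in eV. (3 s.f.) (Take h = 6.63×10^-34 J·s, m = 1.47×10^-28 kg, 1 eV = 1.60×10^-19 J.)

E_1 = h²/(8mL²) = 1.888×10^-17 J.
|ΔE| = |4² − 2²|·E_1 = 12·1.888×10^-17 J = 2.266×10^-16 J = 1.42×10^3 eV.

|ΔE| = 1.42×10^3 eV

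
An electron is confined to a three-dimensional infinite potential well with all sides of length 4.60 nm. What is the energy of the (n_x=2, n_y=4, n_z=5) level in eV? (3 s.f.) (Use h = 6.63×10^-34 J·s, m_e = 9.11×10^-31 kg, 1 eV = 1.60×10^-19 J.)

E = 0.802 eV

For a 3D rectangular well E = (h²/8m_e)·Σ n_i²/L_i² = (6.63×10^-34)²/(8·9.11×10^-31) · [2²/(4.60 nm)² + 4²/(4.60 nm)² + 5²/(4.60 nm)²].
Evaluating gives E = 1.283×10^-19 J = 0.802 eV.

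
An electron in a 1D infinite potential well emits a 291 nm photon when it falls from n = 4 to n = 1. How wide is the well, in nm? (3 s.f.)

The photon carries ΔE = hc/λ = 6.626×10^-34·2.998×10^8/2.91×10^-7 m = 6.826×10^-19 J.
Since ΔE = (4² − 1²)E_1, E_1 = 4.551×10^-20 J, and L = h/√(8m_eE_1) = 1.15×10^-9 m = 1.15 nm.

L = 1.15 nm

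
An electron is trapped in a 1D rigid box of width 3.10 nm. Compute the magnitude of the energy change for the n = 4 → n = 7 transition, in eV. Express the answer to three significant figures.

|ΔE| = 1.29 eV

E_1 = h²/(8m_eL²) = 6.269×10^-21 J.
|ΔE| = |4² − 7²|·E_1 = 33·6.269×10^-21 J = 2.069×10^-19 J = 1.29 eV.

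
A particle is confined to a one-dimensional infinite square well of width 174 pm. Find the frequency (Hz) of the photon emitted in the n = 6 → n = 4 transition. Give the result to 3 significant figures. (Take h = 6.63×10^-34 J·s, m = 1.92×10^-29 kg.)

E_1 = h²/(8mL²) = 9.452×10^-20 J and ΔE = (6² − 4²)E_1 = 1.890×10^-18 J.
f = ΔE/h = 1.890×10^-18/6.63×10^-34 = 2.85×10^15 Hz.

f = 2.85×10^15 Hz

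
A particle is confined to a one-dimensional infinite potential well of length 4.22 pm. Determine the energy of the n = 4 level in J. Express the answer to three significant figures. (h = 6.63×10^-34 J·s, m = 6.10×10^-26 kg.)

For an infinite well E_n = n²h²/(8mL²), so E_1 = h²/(8mL²) = (6.63×10^-34)²/(8·6.10×10^-26·(4.22×10^-12 m)²) = 5.058×10^-20 J.
Then E_4 = 4²·E_1 = 16·5.058×10^-20 J = 8.09×10^-19 J.

E_4 = 8.09×10^-19 J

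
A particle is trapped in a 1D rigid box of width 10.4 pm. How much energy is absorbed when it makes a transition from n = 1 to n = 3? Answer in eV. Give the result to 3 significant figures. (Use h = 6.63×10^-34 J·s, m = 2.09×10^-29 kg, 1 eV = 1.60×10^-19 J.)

|ΔE| = 1.22×10^3 eV

E_1 = h²/(8mL²) = 2.431×10^-17 J.
|ΔE| = |1² − 3²|·E_1 = 8·2.431×10^-17 J = 1.945×10^-16 J = 1.22×10^3 eV.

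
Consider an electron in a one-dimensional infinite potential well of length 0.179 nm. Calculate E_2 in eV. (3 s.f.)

E_2 = 46.9 eV

For an infinite well E_n = n²h²/(8m_eL²), so E_1 = h²/(8m_eL²) = (6.626×10^-34)²/(8·9.109×10^-31·(1.79×10^-10 m)²) = 1.880×10^-18 J.
Then E_2 = 2²·E_1 = 4·1.880×10^-18 J = 7.520×10^-18 J.
Converting, E_2 = 7.520×10^-18 J / (1.602×10^-19 J/eV) = 46.9 eV.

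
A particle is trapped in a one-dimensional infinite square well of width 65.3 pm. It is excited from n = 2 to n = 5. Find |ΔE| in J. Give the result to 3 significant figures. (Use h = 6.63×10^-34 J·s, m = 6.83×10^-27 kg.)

|ΔE| = 3.96×10^-20 J

E_1 = h²/(8mL²) = 1.887×10^-21 J.
|ΔE| = |2² − 5²|·E_1 = 21·1.887×10^-21 J = 3.96×10^-20 J.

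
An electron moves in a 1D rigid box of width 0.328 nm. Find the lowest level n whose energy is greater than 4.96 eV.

E_1 = h²/(8m_eL²) = 5.600×10^-19 J = 3.496 eV.
Need n² > 4.96/3.496 = 1.419, i.e. n > 1.191.
The smallest integer satisfying this is n = 2.

n = 2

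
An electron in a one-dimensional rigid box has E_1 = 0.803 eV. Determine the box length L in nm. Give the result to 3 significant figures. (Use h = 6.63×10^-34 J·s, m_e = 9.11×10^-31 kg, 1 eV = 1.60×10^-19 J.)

L = 0.685 nm

From E_n = n²h²/(8m_eL²), L = n·h/√(8m_eE_n).
E_1 = 0.803 eV = 1.285×10^-19 J, so L = 1·6.63×10^-34/√(8·9.11×10^-31·1.285×10^-19) = 6.85×10^-10 m = 0.685 nm.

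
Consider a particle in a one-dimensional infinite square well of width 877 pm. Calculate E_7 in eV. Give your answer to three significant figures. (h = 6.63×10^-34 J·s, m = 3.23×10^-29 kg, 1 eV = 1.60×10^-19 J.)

For an infinite well E_n = n²h²/(8mL²), so E_1 = h²/(8mL²) = (6.63×10^-34)²/(8·3.23×10^-29·(8.77×10^-10 m)²) = 2.212×10^-21 J.
Then E_7 = 7²·E_1 = 49·2.212×10^-21 J = 1.084×10^-19 J.
Converting, E_7 = 1.084×10^-19 J / (1.60×10^-19 J/eV) = 0.677 eV.

E_7 = 0.677 eV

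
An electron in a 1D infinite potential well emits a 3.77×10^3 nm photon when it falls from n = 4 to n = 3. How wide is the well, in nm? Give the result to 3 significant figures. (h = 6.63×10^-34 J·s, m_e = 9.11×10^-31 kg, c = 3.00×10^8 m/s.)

The photon carries ΔE = hc/λ = 6.63×10^-34·3.00×10^8/3.77×10^-6 m = 5.276×10^-20 J.
Since ΔE = (4² − 3²)E_1, E_1 = 7.537×10^-21 J, and L = h/√(8m_eE_1) = 2.83×10^-9 m = 2.83 nm.

L = 2.83 nm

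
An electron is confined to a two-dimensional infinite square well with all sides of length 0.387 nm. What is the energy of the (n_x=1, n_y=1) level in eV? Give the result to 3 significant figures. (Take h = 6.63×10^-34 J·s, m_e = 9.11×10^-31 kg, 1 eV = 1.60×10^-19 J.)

E = 5.03 eV

For a 2D rectangular well E = (h²/8m_e)·Σ n_i²/L_i² = (6.63×10^-34)²/(8·9.11×10^-31) · [1²/(0.387 nm)² + 1²/(0.387 nm)²].
Evaluating gives E = 8.054×10^-19 J = 5.03 eV.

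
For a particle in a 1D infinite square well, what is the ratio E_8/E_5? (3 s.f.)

2.56

E_n ∝ n², so E_8/E_5 = 8²/5² = 64/25 = 2.56.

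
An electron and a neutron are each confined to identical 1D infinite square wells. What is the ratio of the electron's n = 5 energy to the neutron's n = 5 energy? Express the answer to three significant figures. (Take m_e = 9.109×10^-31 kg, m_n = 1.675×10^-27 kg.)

1.84×10^3

E_n ∝ 1/m at fixed n and L, so the ratio is m_n/m_e = 1.675×10^-27/9.109×10^-31 = 1.84×10^3.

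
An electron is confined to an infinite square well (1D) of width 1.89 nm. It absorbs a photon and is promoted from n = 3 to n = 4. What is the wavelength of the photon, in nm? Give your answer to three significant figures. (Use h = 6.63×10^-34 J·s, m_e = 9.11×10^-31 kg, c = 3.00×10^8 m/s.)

λ = 1.68×10^3 nm

E_1 = h²/(8m_eL²) = 1.688×10^-20 J, so ΔE = (4² − 3²)E_1 = 1.182×10^-19 J.
λ = hc/ΔE = (6.63×10^-34·3.00×10^8)/1.182×10^-19 = 1.68×10^-6 m = 1.68×10^3 nm.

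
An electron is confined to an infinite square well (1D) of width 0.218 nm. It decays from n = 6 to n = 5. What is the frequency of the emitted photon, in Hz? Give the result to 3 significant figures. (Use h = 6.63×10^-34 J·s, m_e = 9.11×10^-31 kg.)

E_1 = h²/(8m_eL²) = 1.269×10^-18 J and ΔE = (6² − 5²)E_1 = 1.396×10^-17 J.
f = ΔE/h = 1.396×10^-17/6.63×10^-34 = 2.11×10^16 Hz.

f = 2.11×10^16 Hz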